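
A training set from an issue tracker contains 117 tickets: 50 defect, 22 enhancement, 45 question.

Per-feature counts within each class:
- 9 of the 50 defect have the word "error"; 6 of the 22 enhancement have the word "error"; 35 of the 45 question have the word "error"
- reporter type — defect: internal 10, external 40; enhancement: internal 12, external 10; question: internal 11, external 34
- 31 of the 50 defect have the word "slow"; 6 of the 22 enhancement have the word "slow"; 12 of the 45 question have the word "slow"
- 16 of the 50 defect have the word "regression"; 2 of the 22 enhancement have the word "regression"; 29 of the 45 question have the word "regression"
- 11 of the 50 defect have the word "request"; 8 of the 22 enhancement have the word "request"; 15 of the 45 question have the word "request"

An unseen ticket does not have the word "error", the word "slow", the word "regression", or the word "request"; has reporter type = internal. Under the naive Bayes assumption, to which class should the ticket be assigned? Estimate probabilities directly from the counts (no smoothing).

defect: (50/117) × (41/50) × (10/50) × (19/50) × (34/50) × (39/50) ≈ 0.0141259
enhancement: (22/117) × (16/22) × (12/22) × (16/22) × (20/22) × (14/22) ≈ 0.0313836
question: (45/117) × (10/45) × (11/45) × (33/45) × (16/45) × (30/45) ≈ 0.00363172
Highest score → enhancement.

enhancement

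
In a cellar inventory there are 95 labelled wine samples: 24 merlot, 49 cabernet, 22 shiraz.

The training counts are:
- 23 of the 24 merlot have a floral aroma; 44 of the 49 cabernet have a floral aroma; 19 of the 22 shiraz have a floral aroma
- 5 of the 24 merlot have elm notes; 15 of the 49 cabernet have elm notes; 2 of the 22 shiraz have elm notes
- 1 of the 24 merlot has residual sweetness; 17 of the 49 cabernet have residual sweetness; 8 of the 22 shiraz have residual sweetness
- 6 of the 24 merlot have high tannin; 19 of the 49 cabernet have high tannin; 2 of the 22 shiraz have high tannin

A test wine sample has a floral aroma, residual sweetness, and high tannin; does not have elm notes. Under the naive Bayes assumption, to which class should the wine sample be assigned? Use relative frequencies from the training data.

merlot: (24/95) × (23/24) × (19/24) × (1/24) × (6/24) ≈ 0.00199653
cabernet: (49/95) × (44/49) × (34/49) × (17/49) × (19/49) ≈ 0.0432337
shiraz: (22/95) × (19/22) × (20/22) × (8/22) × (2/22) ≈ 0.00601052
Highest score → cabernet.

cabernet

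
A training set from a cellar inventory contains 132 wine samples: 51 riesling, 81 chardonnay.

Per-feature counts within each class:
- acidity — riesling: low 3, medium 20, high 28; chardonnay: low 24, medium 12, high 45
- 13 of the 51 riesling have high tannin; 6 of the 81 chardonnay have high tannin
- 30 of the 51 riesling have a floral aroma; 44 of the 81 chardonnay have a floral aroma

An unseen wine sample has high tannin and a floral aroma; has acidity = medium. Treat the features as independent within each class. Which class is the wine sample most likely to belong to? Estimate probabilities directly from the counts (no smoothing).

riesling: (51/132) × (20/51) × (13/51) × (30/51) ≈ 0.0227185
chardonnay: (81/132) × (12/81) × (6/81) × (44/81) ≈ 0.00365798
Highest score → riesling.

riesling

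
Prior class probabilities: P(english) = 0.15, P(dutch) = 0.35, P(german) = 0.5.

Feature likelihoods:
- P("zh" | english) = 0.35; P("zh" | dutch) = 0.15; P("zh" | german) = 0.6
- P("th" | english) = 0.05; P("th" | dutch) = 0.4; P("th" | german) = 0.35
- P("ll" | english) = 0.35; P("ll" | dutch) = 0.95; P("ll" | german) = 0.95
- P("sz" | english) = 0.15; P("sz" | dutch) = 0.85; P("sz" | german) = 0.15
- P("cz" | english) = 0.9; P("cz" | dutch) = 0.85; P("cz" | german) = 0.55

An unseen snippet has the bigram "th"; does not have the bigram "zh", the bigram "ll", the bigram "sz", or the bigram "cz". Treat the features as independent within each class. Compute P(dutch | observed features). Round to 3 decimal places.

0.077

english: 0.15 × (1−0.35) × 0.05 × (1−0.35) × (1−0.15) × (1−0.9) = 0.00026934375
dutch: 0.35 × (1−0.15) × 0.4 × (1−0.95) × (1−0.85) × (1−0.85) = 0.000133875
german: 0.5 × (1−0.6) × 0.35 × (1−0.95) × (1−0.15) × (1−0.55) = 0.00133875
P(dutch | x) = 0.000133875 / 0.00174196875 ≈ 0.077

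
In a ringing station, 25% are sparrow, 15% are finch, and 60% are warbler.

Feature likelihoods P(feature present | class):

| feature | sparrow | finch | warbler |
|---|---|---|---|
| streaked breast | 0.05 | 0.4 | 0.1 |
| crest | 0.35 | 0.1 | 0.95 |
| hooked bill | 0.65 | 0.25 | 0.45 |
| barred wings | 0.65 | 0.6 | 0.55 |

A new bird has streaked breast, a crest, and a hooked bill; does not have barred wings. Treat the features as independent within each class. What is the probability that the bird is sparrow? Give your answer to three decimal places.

0.076

sparrow: 0.25 × 0.05 × 0.35 × 0.65 × (1−0.65) = 0.0009953125
finch: 0.15 × 0.4 × 0.1 × 0.25 × (1−0.6) = 0.0006
warbler: 0.6 × 0.1 × 0.95 × 0.45 × (1−0.55) = 0.0115425
P(sparrow | x) = 0.0009953125 / 0.0131378125 ≈ 0.076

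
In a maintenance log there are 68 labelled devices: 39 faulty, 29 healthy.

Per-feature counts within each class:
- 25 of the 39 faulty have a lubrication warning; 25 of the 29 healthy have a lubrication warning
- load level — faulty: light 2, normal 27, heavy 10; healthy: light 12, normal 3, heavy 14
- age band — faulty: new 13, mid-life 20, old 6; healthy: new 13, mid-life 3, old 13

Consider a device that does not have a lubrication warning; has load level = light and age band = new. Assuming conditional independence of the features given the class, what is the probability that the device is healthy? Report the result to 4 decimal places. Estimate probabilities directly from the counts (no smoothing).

faulty: (39/68) × (14/39) × (2/39) × (13/39) ≈ 0.00351936
healthy: (29/68) × (4/29) × (12/29) × (13/29) ≈ 0.0109114
P(healthy | x) = 0.0109114 / 0.01443076 ≈ 0.7561

0.7561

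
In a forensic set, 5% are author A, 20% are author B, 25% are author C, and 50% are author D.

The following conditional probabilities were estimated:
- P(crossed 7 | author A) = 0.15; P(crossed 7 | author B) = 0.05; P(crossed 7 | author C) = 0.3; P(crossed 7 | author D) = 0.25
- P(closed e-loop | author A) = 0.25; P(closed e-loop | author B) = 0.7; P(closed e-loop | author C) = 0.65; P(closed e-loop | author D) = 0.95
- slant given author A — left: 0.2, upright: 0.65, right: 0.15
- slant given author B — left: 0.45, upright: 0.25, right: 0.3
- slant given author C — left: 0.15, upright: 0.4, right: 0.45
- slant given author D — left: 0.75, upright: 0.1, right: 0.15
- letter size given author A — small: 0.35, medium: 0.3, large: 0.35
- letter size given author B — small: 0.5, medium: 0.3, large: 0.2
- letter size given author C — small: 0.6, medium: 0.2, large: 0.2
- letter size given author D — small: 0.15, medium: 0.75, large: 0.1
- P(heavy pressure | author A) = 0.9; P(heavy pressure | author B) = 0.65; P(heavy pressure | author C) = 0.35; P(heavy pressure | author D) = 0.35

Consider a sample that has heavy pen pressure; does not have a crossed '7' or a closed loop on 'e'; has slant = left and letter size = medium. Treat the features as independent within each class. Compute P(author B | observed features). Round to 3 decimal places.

author A: 0.05 × (1−0.15) × (1−0.25) × 0.2 × 0.3 × 0.9 = 0.00172125
author B: 0.2 × (1−0.05) × (1−0.7) × 0.45 × 0.3 × 0.65 = 0.00500175
author C: 0.25 × (1−0.3) × (1−0.65) × 0.15 × 0.2 × 0.35 = 0.000643125
author D: 0.5 × (1−0.25) × (1−0.95) × 0.75 × 0.75 × 0.35 = 0.00369140625
P(author B | x) = 0.00500175 / 0.01105753125 ≈ 0.452

0.452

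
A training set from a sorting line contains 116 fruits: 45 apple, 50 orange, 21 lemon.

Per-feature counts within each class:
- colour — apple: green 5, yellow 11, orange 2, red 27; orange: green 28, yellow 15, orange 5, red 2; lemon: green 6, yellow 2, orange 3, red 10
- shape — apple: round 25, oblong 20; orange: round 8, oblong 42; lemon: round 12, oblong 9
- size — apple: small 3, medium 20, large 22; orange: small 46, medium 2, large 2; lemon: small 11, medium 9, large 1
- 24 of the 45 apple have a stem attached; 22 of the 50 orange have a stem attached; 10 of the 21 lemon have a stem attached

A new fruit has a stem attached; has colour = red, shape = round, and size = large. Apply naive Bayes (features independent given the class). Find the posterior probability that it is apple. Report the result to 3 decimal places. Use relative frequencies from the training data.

apple: (45/116) × (27/45) × (25/45) × (22/45) × (24/45) ≈ 0.0337165
orange: (50/116) × (2/50) × (8/50) × (2/50) × (22/50) ≈ 0.0000485517
lemon: (21/116) × (10/21) × (12/21) × (1/21) × (10/21) ≈ 0.00111703
P(apple | x) = 0.0337165 / 0.0348820817 ≈ 0.967

0.967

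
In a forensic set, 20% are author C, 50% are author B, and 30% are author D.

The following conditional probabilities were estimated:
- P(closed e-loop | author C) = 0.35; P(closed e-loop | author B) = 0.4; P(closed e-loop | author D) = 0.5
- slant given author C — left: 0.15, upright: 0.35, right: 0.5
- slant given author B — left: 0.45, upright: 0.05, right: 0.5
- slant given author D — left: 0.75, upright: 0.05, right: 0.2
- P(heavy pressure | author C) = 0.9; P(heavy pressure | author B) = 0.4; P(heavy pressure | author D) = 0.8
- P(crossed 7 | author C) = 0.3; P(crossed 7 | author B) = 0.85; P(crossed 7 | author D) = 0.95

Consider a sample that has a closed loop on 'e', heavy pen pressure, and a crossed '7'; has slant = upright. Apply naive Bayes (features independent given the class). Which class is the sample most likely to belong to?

author C: 0.2 × 0.35 × 0.35 × 0.9 × 0.3 = 0.006615
author B: 0.5 × 0.4 × 0.05 × 0.4 × 0.85 = 0.0034
author D: 0.3 × 0.5 × 0.05 × 0.8 × 0.95 = 0.0057
Highest score → author C.

author C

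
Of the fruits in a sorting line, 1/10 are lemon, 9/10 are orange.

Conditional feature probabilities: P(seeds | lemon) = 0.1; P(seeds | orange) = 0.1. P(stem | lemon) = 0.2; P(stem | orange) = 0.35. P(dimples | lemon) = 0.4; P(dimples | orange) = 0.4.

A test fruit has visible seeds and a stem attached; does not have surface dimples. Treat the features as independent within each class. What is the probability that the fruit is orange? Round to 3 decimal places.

0.940

lemon: 0.1 × 0.1 × 0.2 × (1−0.4) = 0.0012
orange: 0.9 × 0.1 × 0.35 × (1−0.4) = 0.0189
P(orange | x) = 0.0189 / 0.0201 ≈ 0.940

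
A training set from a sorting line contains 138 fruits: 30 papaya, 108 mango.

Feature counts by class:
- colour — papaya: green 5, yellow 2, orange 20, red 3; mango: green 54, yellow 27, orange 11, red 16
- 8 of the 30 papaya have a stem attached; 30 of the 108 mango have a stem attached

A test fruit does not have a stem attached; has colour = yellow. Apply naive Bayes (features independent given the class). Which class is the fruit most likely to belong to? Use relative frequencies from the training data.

mango

papaya: (30/138) × (2/30) × (22/30) ≈ 0.010628
mango: (108/138) × (27/108) × (78/108) ≈ 0.141304
Highest score → mango.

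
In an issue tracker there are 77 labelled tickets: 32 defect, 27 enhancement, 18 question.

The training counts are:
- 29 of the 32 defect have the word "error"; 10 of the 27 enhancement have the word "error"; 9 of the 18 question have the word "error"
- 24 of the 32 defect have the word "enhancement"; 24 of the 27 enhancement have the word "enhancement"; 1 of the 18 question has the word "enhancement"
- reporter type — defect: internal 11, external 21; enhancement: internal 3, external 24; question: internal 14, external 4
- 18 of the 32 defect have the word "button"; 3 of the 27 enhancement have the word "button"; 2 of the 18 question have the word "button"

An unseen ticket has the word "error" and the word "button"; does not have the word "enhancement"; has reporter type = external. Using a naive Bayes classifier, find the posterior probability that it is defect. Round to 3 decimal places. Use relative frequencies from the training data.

0.893

defect: (32/77) × (29/32) × (8/32) × (21/32) × (18/32) ≈ 0.0347567
enhancement: (27/77) × (10/27) × (3/27) × (24/27) × (3/27) ≈ 0.00142519
question: (18/77) × (9/18) × (17/18) × (4/18) × (2/18) ≈ 0.00272567
P(defect | x) = 0.0347567 / 0.03890756 ≈ 0.893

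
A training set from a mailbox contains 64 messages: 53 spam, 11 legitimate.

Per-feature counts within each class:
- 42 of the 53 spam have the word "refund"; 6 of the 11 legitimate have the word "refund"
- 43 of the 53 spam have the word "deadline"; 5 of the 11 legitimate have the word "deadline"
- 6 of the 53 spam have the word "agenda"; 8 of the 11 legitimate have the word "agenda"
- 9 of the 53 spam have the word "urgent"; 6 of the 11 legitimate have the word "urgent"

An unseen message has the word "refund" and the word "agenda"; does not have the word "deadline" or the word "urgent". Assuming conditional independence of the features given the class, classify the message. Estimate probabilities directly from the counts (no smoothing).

legitimate

spam: (53/64) × (42/53) × (10/53) × (6/53) × (44/53) ≈ 0.0116371
legitimate: (11/64) × (6/11) × (6/11) × (8/11) × (5/11) ≈ 0.0169046
Highest score → legitimate.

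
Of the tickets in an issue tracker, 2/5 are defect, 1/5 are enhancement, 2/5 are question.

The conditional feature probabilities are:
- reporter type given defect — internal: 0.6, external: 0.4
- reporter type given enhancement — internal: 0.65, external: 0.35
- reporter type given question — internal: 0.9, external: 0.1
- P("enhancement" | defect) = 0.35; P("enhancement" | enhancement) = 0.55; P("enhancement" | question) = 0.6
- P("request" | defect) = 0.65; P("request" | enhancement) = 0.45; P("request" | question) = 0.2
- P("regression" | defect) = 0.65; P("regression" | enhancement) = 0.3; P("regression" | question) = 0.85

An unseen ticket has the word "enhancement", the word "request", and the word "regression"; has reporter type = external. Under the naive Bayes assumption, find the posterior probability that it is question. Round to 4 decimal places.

0.1239

defect: 0.4 × 0.4 × 0.35 × 0.65 × 0.65 = 0.02366
enhancement: 0.2 × 0.35 × 0.55 × 0.45 × 0.3 = 0.0051975
question: 0.4 × 0.1 × 0.6 × 0.2 × 0.85 = 0.00408
P(question | x) = 0.00408 / 0.0329375 ≈ 0.1239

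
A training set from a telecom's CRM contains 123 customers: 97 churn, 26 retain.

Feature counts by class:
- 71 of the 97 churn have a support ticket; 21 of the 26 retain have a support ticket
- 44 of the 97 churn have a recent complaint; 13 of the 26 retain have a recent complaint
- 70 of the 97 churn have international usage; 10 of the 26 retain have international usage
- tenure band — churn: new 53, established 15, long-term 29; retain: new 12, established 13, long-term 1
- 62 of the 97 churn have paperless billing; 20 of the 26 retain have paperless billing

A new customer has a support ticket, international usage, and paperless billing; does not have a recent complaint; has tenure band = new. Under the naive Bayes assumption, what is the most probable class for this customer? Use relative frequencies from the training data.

churn: (97/123) × (71/97) × (53/97) × (70/97) × (53/97) × (62/97) ≈ 0.0794891
retain: (26/123) × (21/26) × (13/26) × (10/26) × (12/26) × (20/26) ≈ 0.0116567
Highest score → churn.

churn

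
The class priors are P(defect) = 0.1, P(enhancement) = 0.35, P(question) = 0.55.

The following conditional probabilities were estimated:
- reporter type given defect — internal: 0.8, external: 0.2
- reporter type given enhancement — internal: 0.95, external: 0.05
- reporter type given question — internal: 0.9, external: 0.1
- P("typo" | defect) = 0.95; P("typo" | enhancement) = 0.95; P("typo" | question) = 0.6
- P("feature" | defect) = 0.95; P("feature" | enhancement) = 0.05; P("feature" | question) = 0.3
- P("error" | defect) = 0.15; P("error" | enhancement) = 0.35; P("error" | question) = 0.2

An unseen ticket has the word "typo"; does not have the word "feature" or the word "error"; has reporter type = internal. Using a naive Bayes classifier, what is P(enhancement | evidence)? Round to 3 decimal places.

0.535

defect: 0.1 × 0.8 × 0.95 × (1−0.95) × (1−0.15) = 0.00323
enhancement: 0.35 × 0.95 × 0.95 × (1−0.05) × (1−0.35) = 0.1950528125
question: 0.55 × 0.9 × 0.6 × (1−0.3) × (1−0.2) = 0.16632
P(enhancement | x) = 0.1950528125 / 0.3646028125 ≈ 0.535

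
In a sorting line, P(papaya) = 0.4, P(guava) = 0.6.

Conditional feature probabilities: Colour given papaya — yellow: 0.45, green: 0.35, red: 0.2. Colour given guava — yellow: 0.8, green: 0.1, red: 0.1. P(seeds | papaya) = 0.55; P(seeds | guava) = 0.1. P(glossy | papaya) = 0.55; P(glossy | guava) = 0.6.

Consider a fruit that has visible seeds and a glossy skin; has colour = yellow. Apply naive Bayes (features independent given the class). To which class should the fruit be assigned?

papaya: 0.4 × 0.45 × 0.55 × 0.55 = 0.05445
guava: 0.6 × 0.8 × 0.1 × 0.6 = 0.0288
Highest score → papaya.

papaya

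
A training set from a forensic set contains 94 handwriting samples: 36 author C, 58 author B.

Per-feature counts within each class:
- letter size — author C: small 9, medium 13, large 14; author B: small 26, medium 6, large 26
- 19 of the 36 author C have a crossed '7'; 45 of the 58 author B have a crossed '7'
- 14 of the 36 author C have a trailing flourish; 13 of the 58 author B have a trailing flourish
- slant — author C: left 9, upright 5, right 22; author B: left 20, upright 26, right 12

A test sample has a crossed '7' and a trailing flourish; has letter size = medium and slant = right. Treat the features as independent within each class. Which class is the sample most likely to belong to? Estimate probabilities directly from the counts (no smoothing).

author C: (36/94) × (13/36) × (19/36) × (14/36) × (22/36) ≈ 0.0173465
author B: (58/94) × (6/58) × (45/58) × (13/58) × (12/58) ≈ 0.00229655
Highest score → author C.

author C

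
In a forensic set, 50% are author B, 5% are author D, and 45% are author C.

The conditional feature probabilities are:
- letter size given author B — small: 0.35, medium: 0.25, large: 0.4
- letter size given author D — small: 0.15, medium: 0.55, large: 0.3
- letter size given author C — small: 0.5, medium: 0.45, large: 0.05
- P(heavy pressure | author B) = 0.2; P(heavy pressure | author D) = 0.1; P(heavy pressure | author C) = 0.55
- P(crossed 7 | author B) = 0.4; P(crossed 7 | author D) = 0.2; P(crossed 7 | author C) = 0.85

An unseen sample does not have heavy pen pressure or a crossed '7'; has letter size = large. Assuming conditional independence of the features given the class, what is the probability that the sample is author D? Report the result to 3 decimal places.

0.100

author B: 0.5 × 0.4 × (1−0.2) × (1−0.4) = 0.096
author D: 0.05 × 0.3 × (1−0.1) × (1−0.2) = 0.0108
author C: 0.45 × 0.05 × (1−0.55) × (1−0.85) = 0.00151875
P(author D | x) = 0.0108 / 0.10831875 ≈ 0.100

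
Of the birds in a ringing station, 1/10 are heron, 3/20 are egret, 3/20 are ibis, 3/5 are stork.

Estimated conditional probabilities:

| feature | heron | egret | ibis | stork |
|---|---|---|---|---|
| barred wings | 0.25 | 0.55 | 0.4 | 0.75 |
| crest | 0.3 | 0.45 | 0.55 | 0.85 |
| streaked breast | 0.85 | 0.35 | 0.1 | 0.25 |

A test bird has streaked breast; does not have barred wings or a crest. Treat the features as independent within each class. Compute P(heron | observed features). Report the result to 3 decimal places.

0.663

heron: 0.1 × (1−0.25) × (1−0.3) × 0.85 = 0.044625
egret: 0.15 × (1−0.55) × (1−0.45) × 0.35 = 0.01299375
ibis: 0.15 × (1−0.4) × (1−0.55) × 0.1 = 0.00405
stork: 0.6 × (1−0.75) × (1−0.85) × 0.25 = 0.005625
P(heron | x) = 0.044625 / 0.06729375 ≈ 0.663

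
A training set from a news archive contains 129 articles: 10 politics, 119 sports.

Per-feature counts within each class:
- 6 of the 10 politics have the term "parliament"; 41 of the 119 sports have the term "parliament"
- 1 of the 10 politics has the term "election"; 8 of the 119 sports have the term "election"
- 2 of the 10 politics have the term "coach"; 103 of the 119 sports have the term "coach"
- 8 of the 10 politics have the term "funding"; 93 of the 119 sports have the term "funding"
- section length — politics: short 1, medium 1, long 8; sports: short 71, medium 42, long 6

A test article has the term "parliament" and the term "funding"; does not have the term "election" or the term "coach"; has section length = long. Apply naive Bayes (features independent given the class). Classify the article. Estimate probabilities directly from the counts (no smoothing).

politics: (10/129) × (6/10) × (9/10) × (8/10) × (8/10) × (8/10) ≈ 0.0214326
sports: (119/129) × (41/119) × (111/119) × (16/119) × (93/119) × (6/119) ≈ 0.00157066
Highest score → politics.

politics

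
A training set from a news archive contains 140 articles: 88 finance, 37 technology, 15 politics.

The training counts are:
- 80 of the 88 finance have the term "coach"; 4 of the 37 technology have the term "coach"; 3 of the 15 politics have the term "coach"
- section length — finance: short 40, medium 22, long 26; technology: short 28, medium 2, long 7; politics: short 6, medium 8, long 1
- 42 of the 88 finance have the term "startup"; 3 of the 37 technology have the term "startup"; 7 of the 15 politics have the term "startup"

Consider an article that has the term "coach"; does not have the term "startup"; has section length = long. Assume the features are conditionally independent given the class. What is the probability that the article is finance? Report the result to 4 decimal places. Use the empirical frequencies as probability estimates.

finance: (88/140) × (80/88) × (26/88) × (46/88) ≈ 0.0882527
technology: (37/140) × (4/37) × (7/37) × (34/37) ≈ 0.00496713
politics: (15/140) × (3/15) × (1/15) × (8/15) ≈ 0.000761905
P(finance | x) = 0.0882527 / 0.093981735 ≈ 0.9390

0.9390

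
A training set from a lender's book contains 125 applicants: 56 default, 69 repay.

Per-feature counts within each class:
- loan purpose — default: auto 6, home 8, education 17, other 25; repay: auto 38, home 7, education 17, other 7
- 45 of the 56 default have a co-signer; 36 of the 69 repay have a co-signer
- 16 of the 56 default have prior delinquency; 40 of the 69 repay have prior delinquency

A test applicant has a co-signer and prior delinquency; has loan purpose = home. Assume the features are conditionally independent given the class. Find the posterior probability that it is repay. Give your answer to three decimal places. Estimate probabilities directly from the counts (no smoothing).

default: (56/125) × (8/56) × (45/56) × (16/56) ≈ 0.0146939
repay: (69/125) × (7/69) × (36/69) × (40/69) ≈ 0.0169376
P(repay | x) = 0.0169376 / 0.0316315 ≈ 0.535

0.535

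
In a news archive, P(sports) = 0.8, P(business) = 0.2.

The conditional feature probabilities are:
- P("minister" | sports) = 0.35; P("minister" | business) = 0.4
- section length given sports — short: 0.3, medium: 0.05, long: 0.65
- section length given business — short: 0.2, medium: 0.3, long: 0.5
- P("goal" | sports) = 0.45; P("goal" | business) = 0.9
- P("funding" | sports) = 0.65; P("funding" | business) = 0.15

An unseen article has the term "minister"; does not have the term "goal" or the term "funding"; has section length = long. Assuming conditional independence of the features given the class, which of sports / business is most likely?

sports

sports: 0.8 × 0.35 × 0.65 × (1−0.45) × (1−0.65) = 0.035035
business: 0.2 × 0.4 × 0.5 × (1−0.9) × (1−0.15) = 0.0034
Highest score → sports.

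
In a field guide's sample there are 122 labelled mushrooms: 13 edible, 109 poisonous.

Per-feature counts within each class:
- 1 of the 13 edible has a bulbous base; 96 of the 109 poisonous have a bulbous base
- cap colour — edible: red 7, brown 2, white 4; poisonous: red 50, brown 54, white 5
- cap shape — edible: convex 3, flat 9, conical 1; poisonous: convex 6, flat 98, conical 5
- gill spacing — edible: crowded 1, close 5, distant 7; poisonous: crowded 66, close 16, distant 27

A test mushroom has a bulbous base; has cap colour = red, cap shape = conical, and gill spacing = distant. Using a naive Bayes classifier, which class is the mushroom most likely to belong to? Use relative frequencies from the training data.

edible: (13/122) × (1/13) × (7/13) × (1/13) × (7/13) ≈ 0.000182813
poisonous: (109/122) × (96/109) × (50/109) × (5/109) × (27/109) ≈ 0.00410143
Highest score → poisonous.

poisonous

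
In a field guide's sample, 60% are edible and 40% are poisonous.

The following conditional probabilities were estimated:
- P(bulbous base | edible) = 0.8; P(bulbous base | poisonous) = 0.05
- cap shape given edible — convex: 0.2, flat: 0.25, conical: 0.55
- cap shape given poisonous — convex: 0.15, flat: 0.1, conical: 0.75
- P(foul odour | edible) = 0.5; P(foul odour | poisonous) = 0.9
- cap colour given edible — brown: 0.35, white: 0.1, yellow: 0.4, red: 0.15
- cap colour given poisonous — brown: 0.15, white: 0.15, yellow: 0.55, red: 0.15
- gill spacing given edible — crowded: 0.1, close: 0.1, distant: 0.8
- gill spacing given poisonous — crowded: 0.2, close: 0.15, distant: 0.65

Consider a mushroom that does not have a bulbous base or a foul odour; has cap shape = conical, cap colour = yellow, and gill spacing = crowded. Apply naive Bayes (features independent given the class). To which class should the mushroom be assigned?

poisonous

edible: 0.6 × (1−0.8) × 0.55 × (1−0.5) × 0.4 × 0.1 = 0.00132
poisonous: 0.4 × (1−0.05) × 0.75 × (1−0.9) × 0.55 × 0.2 = 0.003135
Highest score → poisonous.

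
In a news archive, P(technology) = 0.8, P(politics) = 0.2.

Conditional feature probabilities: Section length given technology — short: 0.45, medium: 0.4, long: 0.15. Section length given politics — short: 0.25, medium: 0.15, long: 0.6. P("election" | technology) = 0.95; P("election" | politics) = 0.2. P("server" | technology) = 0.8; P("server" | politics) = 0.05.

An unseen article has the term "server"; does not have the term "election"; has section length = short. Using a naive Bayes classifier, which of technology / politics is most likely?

technology: 0.8 × 0.45 × (1−0.95) × 0.8 = 0.0144
politics: 0.2 × 0.25 × (1−0.2) × 0.05 = 0.002
Highest score → technology.

technology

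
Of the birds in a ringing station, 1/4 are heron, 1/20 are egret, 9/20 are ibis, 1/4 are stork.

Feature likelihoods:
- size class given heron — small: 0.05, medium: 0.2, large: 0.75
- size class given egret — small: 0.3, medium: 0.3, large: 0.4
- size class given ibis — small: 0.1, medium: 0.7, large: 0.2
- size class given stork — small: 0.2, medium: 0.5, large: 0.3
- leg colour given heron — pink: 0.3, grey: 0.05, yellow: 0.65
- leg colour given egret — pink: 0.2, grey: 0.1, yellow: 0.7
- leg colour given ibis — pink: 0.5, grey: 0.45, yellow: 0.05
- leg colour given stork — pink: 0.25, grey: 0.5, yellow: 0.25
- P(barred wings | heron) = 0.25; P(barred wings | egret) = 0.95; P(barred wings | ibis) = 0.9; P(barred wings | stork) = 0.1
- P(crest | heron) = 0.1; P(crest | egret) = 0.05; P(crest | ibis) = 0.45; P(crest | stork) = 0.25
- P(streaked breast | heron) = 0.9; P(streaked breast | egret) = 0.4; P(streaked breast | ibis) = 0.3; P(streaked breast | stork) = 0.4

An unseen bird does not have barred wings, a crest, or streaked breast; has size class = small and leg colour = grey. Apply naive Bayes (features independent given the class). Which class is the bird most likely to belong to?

heron: 0.25 × 0.05 × 0.05 × (1−0.25) × (1−0.1) × (1−0.9) = 0.0000421875
egret: 0.05 × 0.3 × 0.1 × (1−0.95) × (1−0.05) × (1−0.4) = 0.00004275
ibis: 0.45 × 0.1 × 0.45 × (1−0.9) × (1−0.45) × (1−0.3) = 0.000779625
stork: 0.25 × 0.2 × 0.5 × (1−0.1) × (1−0.25) × (1−0.4) = 0.010125
Highest score → stork.

stork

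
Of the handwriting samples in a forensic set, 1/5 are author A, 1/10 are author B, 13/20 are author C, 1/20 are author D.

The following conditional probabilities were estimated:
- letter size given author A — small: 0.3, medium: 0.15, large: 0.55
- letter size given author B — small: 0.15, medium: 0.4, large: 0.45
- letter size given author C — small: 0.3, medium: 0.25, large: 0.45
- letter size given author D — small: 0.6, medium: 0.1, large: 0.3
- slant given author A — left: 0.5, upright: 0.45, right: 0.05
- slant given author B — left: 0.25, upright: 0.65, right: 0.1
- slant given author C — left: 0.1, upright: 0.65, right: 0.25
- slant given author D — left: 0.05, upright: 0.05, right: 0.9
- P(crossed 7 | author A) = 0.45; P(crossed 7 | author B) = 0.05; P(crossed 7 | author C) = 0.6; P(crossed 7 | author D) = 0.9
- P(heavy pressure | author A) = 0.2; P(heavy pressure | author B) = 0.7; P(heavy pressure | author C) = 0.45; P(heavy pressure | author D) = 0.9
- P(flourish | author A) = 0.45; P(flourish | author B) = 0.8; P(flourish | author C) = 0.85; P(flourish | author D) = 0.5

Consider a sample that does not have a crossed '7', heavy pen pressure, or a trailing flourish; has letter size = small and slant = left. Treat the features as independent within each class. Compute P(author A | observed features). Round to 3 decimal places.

0.894

author A: 0.2 × 0.3 × 0.5 × (1−0.45) × (1−0.2) × (1−0.45) = 0.00726
author B: 0.1 × 0.15 × 0.25 × (1−0.05) × (1−0.7) × (1−0.8) = 0.00021375
author C: 0.65 × 0.3 × 0.1 × (1−0.6) × (1−0.45) × (1−0.85) = 0.0006435
author D: 0.05 × 0.6 × 0.05 × (1−0.9) × (1−0.9) × (1−0.5) = 0.0000075
P(author A | x) = 0.00726 / 0.00812475 ≈ 0.894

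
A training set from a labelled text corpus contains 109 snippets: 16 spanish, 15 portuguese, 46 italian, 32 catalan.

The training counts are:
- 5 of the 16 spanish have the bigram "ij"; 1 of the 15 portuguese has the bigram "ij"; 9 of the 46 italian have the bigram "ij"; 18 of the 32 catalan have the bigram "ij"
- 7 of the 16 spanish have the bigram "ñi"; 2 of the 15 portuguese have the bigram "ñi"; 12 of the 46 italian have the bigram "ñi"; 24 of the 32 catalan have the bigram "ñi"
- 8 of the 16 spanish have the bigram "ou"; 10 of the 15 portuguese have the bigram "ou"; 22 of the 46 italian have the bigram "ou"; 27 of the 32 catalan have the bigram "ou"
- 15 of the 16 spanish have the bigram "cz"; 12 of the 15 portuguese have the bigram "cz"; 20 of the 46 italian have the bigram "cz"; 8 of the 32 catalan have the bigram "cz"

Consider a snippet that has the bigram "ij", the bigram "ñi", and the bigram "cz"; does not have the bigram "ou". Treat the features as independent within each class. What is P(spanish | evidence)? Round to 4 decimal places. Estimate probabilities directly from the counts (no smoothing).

spanish: (16/109) × (5/16) × (7/16) × (8/16) × (15/16) ≈ 0.00940725
portuguese: (15/109) × (1/15) × (2/15) × (5/15) × (12/15) ≈ 0.000326198
italian: (46/109) × (9/46) × (12/46) × (24/46) × (20/46) ≈ 0.00488613
catalan: (32/109) × (18/32) × (24/32) × (5/32) × (8/32) ≈ 0.00483802
P(spanish | x) = 0.00940725 / 0.019457598 ≈ 0.4835

0.4835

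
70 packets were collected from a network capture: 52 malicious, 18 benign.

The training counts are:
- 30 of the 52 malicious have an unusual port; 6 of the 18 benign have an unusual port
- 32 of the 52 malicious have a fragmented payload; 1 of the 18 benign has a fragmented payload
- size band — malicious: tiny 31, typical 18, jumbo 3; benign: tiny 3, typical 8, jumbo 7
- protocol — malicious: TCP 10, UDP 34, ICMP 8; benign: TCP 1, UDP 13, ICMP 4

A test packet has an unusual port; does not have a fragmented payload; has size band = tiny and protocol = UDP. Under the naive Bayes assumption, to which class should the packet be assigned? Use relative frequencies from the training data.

malicious: (52/70) × (30/52) × (20/52) × (31/52) × (34/52) ≈ 0.0642516
benign: (18/70) × (6/18) × (17/18) × (3/18) × (13/18) ≈ 0.00974427
Highest score → malicious.

malicious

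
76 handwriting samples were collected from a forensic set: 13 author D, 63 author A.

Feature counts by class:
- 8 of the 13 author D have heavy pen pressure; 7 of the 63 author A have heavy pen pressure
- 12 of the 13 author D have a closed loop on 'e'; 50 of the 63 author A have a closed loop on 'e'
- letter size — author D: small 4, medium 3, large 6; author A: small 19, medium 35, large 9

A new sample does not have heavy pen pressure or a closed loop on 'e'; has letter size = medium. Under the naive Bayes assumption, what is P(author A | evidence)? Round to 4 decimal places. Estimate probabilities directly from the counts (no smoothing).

author D: (13/76) × (5/13) × (1/13) × (3/13) ≈ 0.00116786
author A: (63/76) × (56/63) × (13/63) × (35/63) ≈ 0.0844704
P(author A | x) = 0.0844704 / 0.08563826 ≈ 0.9864

0.9864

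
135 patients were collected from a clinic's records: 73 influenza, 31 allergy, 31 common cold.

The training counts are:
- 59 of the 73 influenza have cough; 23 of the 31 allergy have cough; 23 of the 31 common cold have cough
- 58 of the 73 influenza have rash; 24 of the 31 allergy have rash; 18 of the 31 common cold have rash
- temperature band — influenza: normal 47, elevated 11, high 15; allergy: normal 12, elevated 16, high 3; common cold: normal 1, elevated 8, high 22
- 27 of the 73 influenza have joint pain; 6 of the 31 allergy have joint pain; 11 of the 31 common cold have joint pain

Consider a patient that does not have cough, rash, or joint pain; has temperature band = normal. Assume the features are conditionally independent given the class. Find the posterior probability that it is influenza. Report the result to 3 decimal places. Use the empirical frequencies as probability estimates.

influenza: (73/135) × (14/73) × (15/73) × (47/73) × (46/73) ≈ 0.00864515
allergy: (31/135) × (8/31) × (7/31) × (12/31) × (25/31) ≈ 0.00417725
common cold: (31/135) × (8/31) × (13/31) × (1/31) × (20/31) ≈ 0.000517183
P(influenza | x) = 0.00864515 / 0.013339583 ≈ 0.648

0.648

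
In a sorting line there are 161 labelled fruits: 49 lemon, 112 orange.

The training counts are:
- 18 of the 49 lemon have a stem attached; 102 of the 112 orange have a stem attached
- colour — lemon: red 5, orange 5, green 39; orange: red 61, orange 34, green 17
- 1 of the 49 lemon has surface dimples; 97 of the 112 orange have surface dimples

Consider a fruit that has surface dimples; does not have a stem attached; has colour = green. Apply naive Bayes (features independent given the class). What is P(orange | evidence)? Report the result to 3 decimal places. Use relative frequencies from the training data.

lemon: (49/161) × (31/49) × (39/49) × (1/49) ≈ 0.00312758
orange: (112/161) × (10/112) × (17/112) × (97/112) ≈ 0.00816505
P(orange | x) = 0.00816505 / 0.01129263 ≈ 0.723

0.723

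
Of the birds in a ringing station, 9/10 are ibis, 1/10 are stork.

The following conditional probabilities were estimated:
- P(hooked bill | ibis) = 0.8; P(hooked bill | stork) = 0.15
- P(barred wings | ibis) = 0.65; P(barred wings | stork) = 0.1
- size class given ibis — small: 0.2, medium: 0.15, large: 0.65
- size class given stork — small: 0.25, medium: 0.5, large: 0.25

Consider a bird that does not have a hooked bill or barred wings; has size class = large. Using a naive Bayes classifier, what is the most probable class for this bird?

ibis: 0.9 × (1−0.8) × (1−0.65) × 0.65 = 0.04095
stork: 0.1 × (1−0.15) × (1−0.1) × 0.25 = 0.019125
Highest score → ibis.

ibis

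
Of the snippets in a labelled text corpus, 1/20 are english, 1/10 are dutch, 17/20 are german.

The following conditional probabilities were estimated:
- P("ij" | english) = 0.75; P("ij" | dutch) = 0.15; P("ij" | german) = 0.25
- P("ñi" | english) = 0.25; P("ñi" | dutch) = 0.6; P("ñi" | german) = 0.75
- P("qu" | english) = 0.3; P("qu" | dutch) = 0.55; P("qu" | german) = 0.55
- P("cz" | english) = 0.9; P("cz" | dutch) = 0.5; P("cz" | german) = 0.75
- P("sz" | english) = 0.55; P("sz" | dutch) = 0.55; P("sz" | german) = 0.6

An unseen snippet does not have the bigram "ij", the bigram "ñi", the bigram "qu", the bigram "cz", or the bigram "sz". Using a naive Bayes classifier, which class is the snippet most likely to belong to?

english: 0.05 × (1−0.75) × (1−0.25) × (1−0.3) × (1−0.9) × (1−0.55) = 0.0002953125
dutch: 0.1 × (1−0.15) × (1−0.6) × (1−0.55) × (1−0.5) × (1−0.55) = 0.0034425
german: 0.85 × (1−0.25) × (1−0.75) × (1−0.55) × (1−0.75) × (1−0.6) = 0.007171875
Highest score → german.

german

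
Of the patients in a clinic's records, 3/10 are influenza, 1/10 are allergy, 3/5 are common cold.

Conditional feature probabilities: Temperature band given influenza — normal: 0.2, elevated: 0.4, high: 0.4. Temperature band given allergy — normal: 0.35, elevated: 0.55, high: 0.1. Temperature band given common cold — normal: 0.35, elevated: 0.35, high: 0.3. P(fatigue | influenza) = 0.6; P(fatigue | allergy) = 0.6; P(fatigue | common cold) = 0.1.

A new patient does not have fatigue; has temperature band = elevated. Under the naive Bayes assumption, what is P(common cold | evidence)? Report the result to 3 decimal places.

influenza: 0.3 × 0.4 × (1−0.6) = 0.048
allergy: 0.1 × 0.55 × (1−0.6) = 0.022
common cold: 0.6 × 0.35 × (1−0.1) = 0.189
P(common cold | x) = 0.189 / 0.259 ≈ 0.730

0.730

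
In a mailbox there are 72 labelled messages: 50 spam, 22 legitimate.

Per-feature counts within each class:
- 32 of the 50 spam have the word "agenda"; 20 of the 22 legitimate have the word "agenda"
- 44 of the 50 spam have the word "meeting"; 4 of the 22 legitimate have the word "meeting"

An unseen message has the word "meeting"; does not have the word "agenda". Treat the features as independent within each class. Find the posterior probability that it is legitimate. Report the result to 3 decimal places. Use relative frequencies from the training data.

0.022

spam: (50/72) × (18/50) × (44/50) = 0.22
legitimate: (22/72) × (2/22) × (4/22) ≈ 0.00505051
P(legitimate | x) = 0.00505051 / 0.22505051 ≈ 0.022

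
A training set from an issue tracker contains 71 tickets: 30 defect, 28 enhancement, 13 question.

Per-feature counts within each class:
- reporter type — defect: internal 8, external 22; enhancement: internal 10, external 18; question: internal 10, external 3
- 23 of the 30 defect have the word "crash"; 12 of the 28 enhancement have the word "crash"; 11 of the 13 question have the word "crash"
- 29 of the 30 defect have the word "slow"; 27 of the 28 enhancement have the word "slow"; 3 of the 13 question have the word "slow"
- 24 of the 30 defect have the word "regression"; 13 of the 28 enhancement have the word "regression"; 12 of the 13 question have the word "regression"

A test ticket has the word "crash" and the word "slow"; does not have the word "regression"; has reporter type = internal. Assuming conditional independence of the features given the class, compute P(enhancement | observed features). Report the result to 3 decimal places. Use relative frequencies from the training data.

defect: (30/71) × (8/30) × (23/30) × (29/30) × (6/30) ≈ 0.0167011
enhancement: (28/71) × (10/28) × (12/28) × (27/28) × (15/28) ≈ 0.031182
question: (13/71) × (10/13) × (11/13) × (3/13) × (1/13) ≈ 0.00211556
P(enhancement | x) = 0.031182 / 0.04999866 ≈ 0.624

0.624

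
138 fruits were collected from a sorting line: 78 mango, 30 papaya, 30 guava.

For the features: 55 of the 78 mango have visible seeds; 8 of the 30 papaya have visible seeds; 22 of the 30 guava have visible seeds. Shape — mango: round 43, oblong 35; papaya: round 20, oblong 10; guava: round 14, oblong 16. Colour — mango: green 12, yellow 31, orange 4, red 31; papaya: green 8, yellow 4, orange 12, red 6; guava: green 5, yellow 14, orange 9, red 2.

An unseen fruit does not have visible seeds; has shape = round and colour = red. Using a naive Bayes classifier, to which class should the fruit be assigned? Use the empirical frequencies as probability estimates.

mango: (78/138) × (23/78) × (43/78) × (31/78) ≈ 0.0365165
papaya: (30/138) × (22/30) × (20/30) × (6/30) ≈ 0.021256
guava: (30/138) × (8/30) × (14/30) × (2/30) ≈ 0.00180354
Highest score → mango.

mango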